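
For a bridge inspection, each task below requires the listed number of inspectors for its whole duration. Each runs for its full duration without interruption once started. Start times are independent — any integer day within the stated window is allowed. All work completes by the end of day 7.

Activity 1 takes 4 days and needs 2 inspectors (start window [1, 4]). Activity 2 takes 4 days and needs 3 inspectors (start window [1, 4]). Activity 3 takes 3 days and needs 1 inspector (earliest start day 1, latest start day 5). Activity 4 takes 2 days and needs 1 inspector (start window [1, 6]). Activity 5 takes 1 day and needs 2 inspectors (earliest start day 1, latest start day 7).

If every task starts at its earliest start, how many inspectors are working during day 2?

7

At early start, day 2 has: Activity 1, Activity 2, Activity 3, Activity 4.
Demand: 2 + 3 + 1 + 1 = 7.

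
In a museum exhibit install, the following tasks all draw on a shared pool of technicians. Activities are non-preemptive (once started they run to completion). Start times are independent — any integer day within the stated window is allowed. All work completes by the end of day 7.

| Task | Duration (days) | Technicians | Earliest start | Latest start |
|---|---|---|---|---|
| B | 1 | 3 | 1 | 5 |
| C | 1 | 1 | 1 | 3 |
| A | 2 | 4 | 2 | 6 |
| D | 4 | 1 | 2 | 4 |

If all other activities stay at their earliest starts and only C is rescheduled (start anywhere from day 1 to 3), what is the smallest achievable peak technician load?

5

C@1: d1:4  d2:5  d3:5  d4:1  d5:1  d6:0  d7:0 → peak 5
C@2: d1:3  d2:6  d3:5  d4:1  d5:1  d6:0  d7:0 → peak 6
C@3: d1:3  d2:5  d3:6  d4:1  d5:1  d6:0  d7:0 → peak 6
Best is C@1, peak 5.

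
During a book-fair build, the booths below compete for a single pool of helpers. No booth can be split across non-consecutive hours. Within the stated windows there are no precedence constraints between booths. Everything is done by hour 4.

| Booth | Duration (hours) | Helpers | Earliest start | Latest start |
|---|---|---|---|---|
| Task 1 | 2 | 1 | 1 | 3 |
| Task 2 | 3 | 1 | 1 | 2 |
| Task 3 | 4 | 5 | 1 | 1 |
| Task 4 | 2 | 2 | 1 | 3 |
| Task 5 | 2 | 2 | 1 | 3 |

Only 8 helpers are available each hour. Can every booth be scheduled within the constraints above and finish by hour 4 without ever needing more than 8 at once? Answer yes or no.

Total helper-hours = 33; over 4 hours the average is 33/4 > 8, so some hour must exceed 8.

no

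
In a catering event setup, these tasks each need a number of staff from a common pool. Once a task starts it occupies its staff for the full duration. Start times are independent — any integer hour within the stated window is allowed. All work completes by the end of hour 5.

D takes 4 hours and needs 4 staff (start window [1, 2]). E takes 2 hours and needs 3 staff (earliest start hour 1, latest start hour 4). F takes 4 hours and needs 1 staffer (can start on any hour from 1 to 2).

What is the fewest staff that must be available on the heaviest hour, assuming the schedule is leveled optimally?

8

Schedule D@1, E@1, F@1: h1:8  h2:8  h3:5  h4:5  h5:0 — peak 8.
No arrangement of the 16 feasible schedules does better.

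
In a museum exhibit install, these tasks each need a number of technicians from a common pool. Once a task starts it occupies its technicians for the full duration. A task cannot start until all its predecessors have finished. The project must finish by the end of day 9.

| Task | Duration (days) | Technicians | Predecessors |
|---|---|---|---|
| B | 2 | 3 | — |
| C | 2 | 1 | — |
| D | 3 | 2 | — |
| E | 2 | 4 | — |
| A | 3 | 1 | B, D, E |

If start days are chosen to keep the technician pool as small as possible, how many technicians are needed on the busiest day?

Early-start (B@1, C@1, D@1, E@1, A@4) gives peak 10: d1:10  d2:10  d3:2  d4:1  d5:1  d6:1  d7:0  d8:0  d9:0.
Shift C→3, E→4, A→6.
Schedule B@1, C@3, D@1, E@4, A@6: d1:5  d2:5  d3:3  d4:5  d5:4  d6:1  d7:1  d8:1  d9:0 — peak 5.

5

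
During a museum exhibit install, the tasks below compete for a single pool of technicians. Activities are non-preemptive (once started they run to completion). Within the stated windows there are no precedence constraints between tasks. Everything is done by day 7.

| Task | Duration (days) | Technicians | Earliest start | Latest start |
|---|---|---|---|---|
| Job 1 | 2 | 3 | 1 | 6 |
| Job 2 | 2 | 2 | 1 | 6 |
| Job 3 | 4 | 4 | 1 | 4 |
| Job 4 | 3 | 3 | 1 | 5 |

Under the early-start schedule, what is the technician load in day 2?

12

At early start, day 2 has: Job 1, Job 2, Job 3, Job 4.
Demand: 3 + 2 + 4 + 3 = 12.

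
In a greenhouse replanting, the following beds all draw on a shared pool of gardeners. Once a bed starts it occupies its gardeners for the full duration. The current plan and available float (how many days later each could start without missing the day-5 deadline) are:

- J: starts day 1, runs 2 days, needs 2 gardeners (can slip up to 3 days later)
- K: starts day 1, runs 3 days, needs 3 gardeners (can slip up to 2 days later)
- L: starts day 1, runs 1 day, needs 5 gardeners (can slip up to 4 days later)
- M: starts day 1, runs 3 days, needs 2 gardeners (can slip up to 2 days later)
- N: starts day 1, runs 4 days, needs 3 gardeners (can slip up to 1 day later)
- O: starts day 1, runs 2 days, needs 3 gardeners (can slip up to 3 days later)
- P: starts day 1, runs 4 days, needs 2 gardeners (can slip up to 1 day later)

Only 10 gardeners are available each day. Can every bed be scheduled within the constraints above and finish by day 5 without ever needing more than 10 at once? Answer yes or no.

Schedule J@1, K@1, L@1, M@3, N@2, O@4, P@2: d1:10  d2:10  d3:10  d4:10  d5:10 — peak 10 ≤ 10.

yes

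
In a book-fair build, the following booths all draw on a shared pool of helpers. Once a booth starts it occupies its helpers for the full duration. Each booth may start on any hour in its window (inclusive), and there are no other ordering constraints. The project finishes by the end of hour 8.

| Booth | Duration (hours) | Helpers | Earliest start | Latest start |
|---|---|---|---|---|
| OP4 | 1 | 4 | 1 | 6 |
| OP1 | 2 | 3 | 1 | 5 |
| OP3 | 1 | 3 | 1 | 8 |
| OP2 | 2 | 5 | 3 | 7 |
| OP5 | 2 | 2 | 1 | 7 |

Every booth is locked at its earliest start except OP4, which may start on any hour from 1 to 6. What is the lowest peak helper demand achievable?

OP4@1: h1:12  h2:5  h3:5  h4:5  h5:0  h6:0  h7:0  h8:0 → peak 12
OP4@2: h1:8  h2:9  h3:5  h4:5  h5:0  h6:0  h7:0  h8:0 → peak 9
OP4@3: h1:8  h2:5  h3:9  h4:5  h5:0  h6:0  h7:0  h8:0 → peak 9
OP4@4: h1:8  h2:5  h3:5  h4:9  h5:0  h6:0  h7:0  h8:0 → peak 9
OP4@5: h1:8  h2:5  h3:5  h4:5  h5:4  h6:0  h7:0  h8:0 → peak 8
OP4@6: h1:8  h2:5  h3:5  h4:5  h5:0  h6:4  h7:0  h8:0 → peak 8
Best is OP4@5, peak 8.

8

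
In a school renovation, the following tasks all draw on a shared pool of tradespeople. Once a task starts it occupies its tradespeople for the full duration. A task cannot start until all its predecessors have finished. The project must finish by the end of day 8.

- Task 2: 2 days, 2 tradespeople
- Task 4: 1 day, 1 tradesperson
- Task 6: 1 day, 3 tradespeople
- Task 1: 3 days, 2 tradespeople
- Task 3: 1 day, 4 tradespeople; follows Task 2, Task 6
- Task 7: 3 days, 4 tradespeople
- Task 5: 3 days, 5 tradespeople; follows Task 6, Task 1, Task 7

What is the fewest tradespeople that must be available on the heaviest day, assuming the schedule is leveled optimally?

Early-start (Task 2@1, Task 4@1, Task 6@1, Task 1@1, Task 3@3, Task 7@1, Task 5@4) gives peak 12: d1:12  d2:8  d3:10  d4:5  d5:5  d6:5  d7:0  d8:0.
Shift Task 1→3, Task 3→5, Task 7→2, Task 5→6.
Schedule Task 2@1, Task 4@1, Task 6@1, Task 1@3, Task 3@5, Task 7@2, Task 5@6: d1:6  d2:6  d3:6  d4:6  d5:6  d6:5  d7:5  d8:5 — peak 6.
Total tradesperson-days = 45 over 8 days ⇒ peak ≥ ⌈45/8⌉ = 6, so 6 is optimal.

6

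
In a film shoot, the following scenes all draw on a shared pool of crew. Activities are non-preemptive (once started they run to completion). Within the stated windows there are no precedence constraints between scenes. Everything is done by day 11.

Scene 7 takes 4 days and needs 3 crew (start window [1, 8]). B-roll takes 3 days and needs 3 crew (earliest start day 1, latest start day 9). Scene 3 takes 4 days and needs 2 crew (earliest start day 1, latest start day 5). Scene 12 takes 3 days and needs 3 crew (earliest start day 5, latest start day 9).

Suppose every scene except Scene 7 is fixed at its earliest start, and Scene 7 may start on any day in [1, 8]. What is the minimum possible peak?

5

Scene 7@1: d1:8  d2:8  d3:8  d4:5  d5:3  d6:3  d7:3  d8:0  d9:0  d10:0  d11:0 → peak 8
Scene 7@2: d1:5  d2:8  d3:8  d4:5  d5:6  d6:3  d7:3  d8:0  d9:0  d10:0  d11:0 → peak 8
Scene 7@3: d1:5  d2:5  d3:8  d4:5  d5:6  d6:6  d7:3  d8:0  d9:0  d10:0  d11:0 → peak 8
Scene 7@4: d1:5  d2:5  d3:5  d4:5  d5:6  d6:6  d7:6  d8:0  d9:0  d10:0  d11:0 → peak 6
Scene 7@5: d1:5  d2:5  d3:5  d4:2  d5:6  d6:6  d7:6  d8:3  d9:0  d10:0  d11:0 → peak 6
Scene 7@6: d1:5  d2:5  d3:5  d4:2  d5:3  d6:6  d7:6  d8:3  d9:3  d10:0  d11:0 → peak 6
Scene 7@7: d1:5  d2:5  d3:5  d4:2  d5:3  d6:3  d7:6  d8:3  d9:3  d10:3  d11:0 → peak 6
Scene 7@8: d1:5  d2:5  d3:5  d4:2  d5:3  d6:3  d7:3  d8:3  d9:3  d10:3  d11:3 → peak 5
Best is Scene 7@8, peak 5.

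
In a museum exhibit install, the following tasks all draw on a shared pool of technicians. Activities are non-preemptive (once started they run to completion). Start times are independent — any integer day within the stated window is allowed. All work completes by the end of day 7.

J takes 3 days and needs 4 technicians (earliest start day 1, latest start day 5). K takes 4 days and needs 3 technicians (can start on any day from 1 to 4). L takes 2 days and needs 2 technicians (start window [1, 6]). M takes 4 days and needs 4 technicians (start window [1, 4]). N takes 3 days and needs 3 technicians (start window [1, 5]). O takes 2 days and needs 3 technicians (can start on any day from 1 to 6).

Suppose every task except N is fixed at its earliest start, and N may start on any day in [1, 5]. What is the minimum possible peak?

N@1: d1:19  d2:19  d3:14  d4:7  d5:0  d6:0  d7:0 → peak 19
N@2: d1:16  d2:19  d3:14  d4:10  d5:0  d6:0  d7:0 → peak 19
N@3: d1:16  d2:16  d3:14  d4:10  d5:3  d6:0  d7:0 → peak 16
N@4: d1:16  d2:16  d3:11  d4:10  d5:3  d6:3  d7:0 → peak 16
N@5: d1:16  d2:16  d3:11  d4:7  d5:3  d6:3  d7:3 → peak 16
Best is N@3, peak 16.

16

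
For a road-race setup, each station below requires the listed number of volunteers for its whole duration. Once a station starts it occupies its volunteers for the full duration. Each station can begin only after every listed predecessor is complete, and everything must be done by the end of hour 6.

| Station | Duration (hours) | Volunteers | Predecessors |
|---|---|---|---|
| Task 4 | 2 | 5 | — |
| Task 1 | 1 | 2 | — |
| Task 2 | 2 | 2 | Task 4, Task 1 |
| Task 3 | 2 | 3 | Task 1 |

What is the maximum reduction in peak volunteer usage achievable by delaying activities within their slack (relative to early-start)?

Early-start peak: h1:7  h2:8  h3:5  h4:2  h5:0  h6:0 ⇒ 8.
Leveled (Task 4@1, Task 1@3, Task 2@4, Task 3@4): h1:5  h2:5  h3:2  h4:5  h5:5  h6:0 ⇒ 5.
Reduction 8 − 5 = 3.

3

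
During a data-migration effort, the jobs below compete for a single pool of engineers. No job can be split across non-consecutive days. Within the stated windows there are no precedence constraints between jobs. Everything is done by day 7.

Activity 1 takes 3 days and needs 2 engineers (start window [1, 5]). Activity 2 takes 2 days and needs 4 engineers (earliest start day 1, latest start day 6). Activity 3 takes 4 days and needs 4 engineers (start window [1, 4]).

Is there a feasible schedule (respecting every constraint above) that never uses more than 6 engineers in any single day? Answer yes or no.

Schedule Activity 1@1, Activity 2@1, Activity 3@3: d1:6  d2:6  d3:6  d4:4  d5:4  d6:4  d7:0 — peak 6 ≤ 6.

yes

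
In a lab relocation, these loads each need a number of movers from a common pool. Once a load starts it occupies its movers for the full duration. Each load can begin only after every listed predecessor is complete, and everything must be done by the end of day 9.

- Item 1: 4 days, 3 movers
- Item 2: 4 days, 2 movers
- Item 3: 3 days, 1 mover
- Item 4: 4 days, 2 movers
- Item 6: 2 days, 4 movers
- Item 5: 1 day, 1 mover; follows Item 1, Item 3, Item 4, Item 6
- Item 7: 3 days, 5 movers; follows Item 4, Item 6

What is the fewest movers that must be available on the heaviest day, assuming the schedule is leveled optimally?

Early-start (Item 1@1, Item 2@1, Item 3@1, Item 4@1, Item 6@1, Item 5@5, Item 7@5) gives peak 12: d1:12  d2:12  d3:8  d4:7  d5:6  d6:5  d7:5  d8:0  d9:0.
Shift Item 3→5, Item 6→5, Item 5→8, Item 7→7.
Schedule Item 1@1, Item 2@1, Item 3@5, Item 4@1, Item 6@5, Item 5@8, Item 7@7: d1:7  d2:7  d3:7  d4:7  d5:5  d6:5  d7:6  d8:6  d9:5 — peak 7.
Total mover-days = 55 over 9 days ⇒ peak ≥ ⌈55/9⌉ = 7, so 7 is optimal.

7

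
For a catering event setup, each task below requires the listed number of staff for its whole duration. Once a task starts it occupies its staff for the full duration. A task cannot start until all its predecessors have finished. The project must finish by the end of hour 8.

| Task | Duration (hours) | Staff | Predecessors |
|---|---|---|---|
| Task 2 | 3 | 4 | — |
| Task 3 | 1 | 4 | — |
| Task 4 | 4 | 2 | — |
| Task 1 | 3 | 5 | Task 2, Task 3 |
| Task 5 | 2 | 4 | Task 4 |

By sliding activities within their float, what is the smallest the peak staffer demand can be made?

8

Early-start (Task 2@1, Task 3@1, Task 4@1, Task 1@4, Task 5@5) gives peak 10: h1:10  h2:6  h3:6  h4:7  h5:9  h6:9  h7:0  h8:0.
Shift Task 4→2, Task 5→7.
Schedule Task 2@1, Task 3@1, Task 4@2, Task 1@4, Task 5@7: h1:8  h2:6  h3:6  h4:7  h5:7  h6:5  h7:4  h8:4 — peak 8.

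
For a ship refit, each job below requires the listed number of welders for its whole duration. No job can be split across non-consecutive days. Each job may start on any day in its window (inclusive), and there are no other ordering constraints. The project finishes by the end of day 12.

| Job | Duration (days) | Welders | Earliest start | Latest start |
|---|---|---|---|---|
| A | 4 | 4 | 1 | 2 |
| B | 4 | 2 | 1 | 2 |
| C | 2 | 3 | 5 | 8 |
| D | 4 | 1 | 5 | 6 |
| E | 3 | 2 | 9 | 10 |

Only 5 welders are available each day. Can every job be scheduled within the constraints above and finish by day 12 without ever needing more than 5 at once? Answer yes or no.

The minimum achievable peak is 6; 5 < 6, so no feasible schedule stays within the cap.

no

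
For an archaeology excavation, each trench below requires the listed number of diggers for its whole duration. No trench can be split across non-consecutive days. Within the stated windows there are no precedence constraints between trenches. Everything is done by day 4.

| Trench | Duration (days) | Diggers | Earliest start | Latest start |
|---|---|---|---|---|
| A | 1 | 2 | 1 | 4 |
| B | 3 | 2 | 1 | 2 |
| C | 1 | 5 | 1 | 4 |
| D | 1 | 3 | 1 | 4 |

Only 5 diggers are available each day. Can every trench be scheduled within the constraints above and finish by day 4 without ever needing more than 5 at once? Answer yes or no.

Schedule A@1, B@1, C@4, D@2: d1:4  d2:5  d3:2  d4:5 — peak 5 ≤ 5.

yes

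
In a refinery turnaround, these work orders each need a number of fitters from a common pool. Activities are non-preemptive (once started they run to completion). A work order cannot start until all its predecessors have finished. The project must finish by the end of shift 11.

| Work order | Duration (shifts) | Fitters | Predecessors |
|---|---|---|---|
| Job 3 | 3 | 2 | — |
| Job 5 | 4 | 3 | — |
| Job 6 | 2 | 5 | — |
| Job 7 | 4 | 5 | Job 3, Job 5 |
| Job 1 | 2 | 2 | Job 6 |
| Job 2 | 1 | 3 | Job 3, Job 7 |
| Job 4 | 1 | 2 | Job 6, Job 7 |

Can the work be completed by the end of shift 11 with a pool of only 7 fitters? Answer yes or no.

yes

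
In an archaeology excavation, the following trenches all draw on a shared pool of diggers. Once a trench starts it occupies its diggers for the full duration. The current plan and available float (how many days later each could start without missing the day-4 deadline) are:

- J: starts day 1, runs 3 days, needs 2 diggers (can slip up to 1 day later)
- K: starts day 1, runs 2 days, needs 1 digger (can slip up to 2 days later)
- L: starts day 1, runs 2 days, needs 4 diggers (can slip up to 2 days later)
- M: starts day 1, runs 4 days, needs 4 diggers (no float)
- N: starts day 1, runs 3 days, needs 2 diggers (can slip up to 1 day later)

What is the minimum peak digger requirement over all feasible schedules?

Early-start (J@1, K@1, L@1, M@1, N@1) gives peak 13: d1:13  d2:13  d3:8  d4:4.
Shift L→3.
Schedule J@1, K@1, L@3, M@1, N@1: d1:9  d2:9  d3:12  d4:8 — peak 12.

12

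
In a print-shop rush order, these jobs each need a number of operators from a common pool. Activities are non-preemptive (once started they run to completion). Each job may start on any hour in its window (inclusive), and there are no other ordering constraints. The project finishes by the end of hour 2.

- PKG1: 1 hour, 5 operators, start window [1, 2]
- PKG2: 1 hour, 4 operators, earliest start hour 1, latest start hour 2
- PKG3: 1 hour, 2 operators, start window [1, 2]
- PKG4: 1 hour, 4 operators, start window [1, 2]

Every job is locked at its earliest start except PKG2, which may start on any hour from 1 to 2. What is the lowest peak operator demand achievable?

11

PKG2@1: h1:15  h2:0 → peak 15
PKG2@2: h1:11  h2:4 → peak 11
Best is PKG2@2, peak 11.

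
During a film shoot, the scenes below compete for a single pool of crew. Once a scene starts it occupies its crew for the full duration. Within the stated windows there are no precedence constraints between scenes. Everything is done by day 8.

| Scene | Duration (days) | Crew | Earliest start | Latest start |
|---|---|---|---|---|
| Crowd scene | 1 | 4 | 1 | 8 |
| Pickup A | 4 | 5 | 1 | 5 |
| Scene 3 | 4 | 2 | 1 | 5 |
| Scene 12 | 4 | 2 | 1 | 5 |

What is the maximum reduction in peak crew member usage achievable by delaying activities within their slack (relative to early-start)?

Early-start peak: d1:13  d2:9  d3:9  d4:9  d5:0  d6:0  d7:0  d8:0 ⇒ 13.
Leveled (Crowd scene@1, Pickup A@2, Scene 3@1, Scene 12@5): d1:6  d2:7  d3:7  d4:7  d5:7  d6:2  d7:2  d8:2 ⇒ 7.
Reduction 13 − 7 = 6.

6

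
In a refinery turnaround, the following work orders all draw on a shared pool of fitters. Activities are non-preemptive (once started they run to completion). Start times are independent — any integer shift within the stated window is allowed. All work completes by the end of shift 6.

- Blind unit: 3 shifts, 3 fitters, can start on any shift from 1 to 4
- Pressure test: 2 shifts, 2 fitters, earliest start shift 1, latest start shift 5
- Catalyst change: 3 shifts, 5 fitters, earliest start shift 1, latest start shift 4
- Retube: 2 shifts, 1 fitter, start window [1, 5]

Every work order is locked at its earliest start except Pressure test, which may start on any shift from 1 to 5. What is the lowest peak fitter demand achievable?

9

Pressure test@1: s1:11  s2:11  s3:8  s4:0  s5:0  s6:0 → peak 11
Pressure test@2: s1:9  s2:11  s3:10  s4:0  s5:0  s6:0 → peak 11
Pressure test@3: s1:9  s2:9  s3:10  s4:2  s5:0  s6:0 → peak 10
Pressure test@4: s1:9  s2:9  s3:8  s4:2  s5:2  s6:0 → peak 9
Pressure test@5: s1:9  s2:9  s3:8  s4:0  s5:2  s6:2 → peak 9
Best is Pressure test@4, peak 9.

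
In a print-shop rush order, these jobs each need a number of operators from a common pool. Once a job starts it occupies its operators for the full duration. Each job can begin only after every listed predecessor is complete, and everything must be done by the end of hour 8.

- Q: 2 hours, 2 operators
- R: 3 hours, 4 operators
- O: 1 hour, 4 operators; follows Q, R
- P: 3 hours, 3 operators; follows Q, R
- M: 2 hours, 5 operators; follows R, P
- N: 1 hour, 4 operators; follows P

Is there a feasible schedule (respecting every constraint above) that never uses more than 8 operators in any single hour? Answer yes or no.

The minimum achievable peak is 9; 8 < 9, so no feasible schedule stays within the cap.

no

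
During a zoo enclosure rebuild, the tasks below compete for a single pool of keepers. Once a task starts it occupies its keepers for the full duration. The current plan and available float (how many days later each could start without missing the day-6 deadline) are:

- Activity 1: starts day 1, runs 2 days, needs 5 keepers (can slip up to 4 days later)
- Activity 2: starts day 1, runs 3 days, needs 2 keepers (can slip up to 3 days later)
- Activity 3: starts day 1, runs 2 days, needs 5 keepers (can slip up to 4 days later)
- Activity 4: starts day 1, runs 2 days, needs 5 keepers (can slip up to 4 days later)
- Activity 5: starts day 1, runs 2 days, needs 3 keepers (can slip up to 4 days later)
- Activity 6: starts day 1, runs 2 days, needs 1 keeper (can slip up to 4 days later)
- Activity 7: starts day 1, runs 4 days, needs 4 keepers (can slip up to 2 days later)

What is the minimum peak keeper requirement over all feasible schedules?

11

Early-start (Activity 1@1, Activity 2@1, Activity 3@1, Activity 4@1, Activity 5@1, Activity 6@1, Activity 7@1) gives peak 25: d1:25  d2:25  d3:6  d4:4  d5:0  d6:0.
Shift Activity 3→3, Activity 4→5, Activity 7→3.
Schedule Activity 1@1, Activity 2@1, Activity 3@3, Activity 4@5, Activity 5@1, Activity 6@1, Activity 7@3: d1:11  d2:11  d3:11  d4:9  d5:9  d6:9 — peak 11.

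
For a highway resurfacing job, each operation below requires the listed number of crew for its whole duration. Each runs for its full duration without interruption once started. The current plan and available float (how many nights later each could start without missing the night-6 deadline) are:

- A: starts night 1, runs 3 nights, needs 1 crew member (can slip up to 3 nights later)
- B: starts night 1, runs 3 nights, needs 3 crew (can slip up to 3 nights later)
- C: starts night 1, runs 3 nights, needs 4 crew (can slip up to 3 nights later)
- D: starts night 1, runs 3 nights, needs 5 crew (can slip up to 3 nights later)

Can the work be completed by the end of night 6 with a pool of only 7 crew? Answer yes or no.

Schedule A@1, B@4, C@4, D@1: n1:6  n2:6  n3:6  n4:7  n5:7  n6:7 — peak 7 ≤ 7.

yes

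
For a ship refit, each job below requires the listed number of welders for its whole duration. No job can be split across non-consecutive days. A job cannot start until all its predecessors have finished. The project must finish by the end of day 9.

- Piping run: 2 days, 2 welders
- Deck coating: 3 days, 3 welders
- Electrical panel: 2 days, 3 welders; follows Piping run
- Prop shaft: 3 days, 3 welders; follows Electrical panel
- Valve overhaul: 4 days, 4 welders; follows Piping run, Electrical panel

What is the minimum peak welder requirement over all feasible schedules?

7

Schedule Piping run@1, Deck coating@1, Electrical panel@3, Prop shaft@5, Valve overhaul@5: d1:5  d2:5  d3:6  d4:3  d5:7  d6:7  d7:7  d8:4  d9:0 — peak 7.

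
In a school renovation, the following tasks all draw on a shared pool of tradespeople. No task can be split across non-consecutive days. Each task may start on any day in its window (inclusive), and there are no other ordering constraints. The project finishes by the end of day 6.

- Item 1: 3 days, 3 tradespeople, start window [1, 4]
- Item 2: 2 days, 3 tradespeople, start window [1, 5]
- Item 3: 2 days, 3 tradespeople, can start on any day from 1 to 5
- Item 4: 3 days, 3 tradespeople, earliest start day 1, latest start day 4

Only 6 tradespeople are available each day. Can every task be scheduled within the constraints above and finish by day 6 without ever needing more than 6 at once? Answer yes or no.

Schedule Item 1@1, Item 2@1, Item 3@3, Item 4@4: d1:6  d2:6  d3:6  d4:6  d5:3  d6:3 — peak 6 ≤ 6.

yes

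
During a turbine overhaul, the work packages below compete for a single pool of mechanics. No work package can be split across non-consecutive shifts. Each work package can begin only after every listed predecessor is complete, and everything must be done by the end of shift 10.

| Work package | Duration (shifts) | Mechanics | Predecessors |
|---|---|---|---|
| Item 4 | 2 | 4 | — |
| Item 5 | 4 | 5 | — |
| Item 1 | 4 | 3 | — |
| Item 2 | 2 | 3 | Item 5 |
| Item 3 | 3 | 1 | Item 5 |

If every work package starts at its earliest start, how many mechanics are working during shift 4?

At early start, shift 4 has: Item 5, Item 1.
Demand: 5 + 3 = 8.

8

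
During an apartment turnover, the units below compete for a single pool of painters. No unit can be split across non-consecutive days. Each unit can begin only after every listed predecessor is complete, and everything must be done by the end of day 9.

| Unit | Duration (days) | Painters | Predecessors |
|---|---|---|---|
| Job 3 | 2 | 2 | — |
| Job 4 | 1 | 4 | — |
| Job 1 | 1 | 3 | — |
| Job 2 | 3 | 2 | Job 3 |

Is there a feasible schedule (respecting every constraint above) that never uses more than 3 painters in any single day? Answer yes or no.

The minimum achievable peak is 4; 3 < 4, so no feasible schedule stays within the cap.

no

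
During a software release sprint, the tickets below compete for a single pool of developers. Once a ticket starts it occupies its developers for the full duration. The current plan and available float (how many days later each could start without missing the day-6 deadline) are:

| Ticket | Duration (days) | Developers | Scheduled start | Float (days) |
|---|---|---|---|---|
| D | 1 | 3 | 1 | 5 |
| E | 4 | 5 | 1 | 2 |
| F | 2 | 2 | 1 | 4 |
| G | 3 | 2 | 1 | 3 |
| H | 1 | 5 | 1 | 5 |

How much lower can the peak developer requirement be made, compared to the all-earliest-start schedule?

Early-start peak: d1:17  d2:9  d3:7  d4:5  d5:0  d6:0 ⇒ 17.
Leveled (D@1, E@2, F@1, G@3, H@6): d1:5  d2:7  d3:7  d4:7  d5:7  d6:5 ⇒ 7.
Reduction 17 − 7 = 10.

10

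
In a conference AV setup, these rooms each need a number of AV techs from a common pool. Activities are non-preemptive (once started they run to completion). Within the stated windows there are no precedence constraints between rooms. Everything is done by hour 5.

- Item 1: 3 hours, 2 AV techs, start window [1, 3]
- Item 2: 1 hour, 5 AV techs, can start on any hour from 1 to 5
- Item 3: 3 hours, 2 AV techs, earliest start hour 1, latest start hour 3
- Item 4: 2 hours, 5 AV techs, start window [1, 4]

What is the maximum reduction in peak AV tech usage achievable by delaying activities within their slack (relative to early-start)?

7

Early-start peak: h1:14  h2:9  h3:4  h4:0  h5:0 ⇒ 14.
Leveled (Item 1@1, Item 2@1, Item 3@2, Item 4@4): h1:7  h2:4  h3:4  h4:7  h5:5 ⇒ 7.
Reduction 14 − 7 = 7.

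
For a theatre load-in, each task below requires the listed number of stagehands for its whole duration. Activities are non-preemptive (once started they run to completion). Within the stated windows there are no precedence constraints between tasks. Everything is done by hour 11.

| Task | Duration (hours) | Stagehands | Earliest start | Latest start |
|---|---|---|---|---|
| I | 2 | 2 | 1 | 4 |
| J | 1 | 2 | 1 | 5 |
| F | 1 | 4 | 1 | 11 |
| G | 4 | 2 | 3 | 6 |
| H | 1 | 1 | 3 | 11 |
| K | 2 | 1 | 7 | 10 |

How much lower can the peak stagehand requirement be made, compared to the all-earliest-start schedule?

Early-start peak: h1:8  h2:2  h3:3  h4:2  h5:2  h6:2  h7:1  h8:1  h9:0  h10:0  h11:0 ⇒ 8.
Leveled (I@1, J@1, F@3, G@4, H@4, K@7): h1:4  h2:2  h3:4  h4:3  h5:2  h6:2  h7:3  h8:1  h9:0  h10:0  h11:0 ⇒ 4.
Reduction 8 − 4 = 4.

4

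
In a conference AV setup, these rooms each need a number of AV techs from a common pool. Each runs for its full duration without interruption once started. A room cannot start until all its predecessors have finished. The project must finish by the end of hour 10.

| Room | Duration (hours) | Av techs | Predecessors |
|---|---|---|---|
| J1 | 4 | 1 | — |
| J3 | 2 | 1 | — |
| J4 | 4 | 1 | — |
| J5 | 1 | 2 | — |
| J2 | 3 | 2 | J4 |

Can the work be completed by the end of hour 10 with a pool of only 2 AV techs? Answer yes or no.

yes

Schedule J1@1, J3@1, J4@3, J5@7, J2@8: h1:2  h2:2  h3:2  h4:2  h5:1  h6:1  h7:2  h8:2  h9:2  h10:2 — peak 2 ≤ 2.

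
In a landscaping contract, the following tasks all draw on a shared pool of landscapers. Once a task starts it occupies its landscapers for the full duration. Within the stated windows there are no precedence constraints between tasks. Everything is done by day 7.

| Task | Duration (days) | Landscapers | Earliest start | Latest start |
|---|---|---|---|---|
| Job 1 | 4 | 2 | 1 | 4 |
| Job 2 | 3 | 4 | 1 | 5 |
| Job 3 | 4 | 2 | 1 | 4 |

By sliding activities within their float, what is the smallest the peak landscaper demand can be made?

Early-start (Job 1@1, Job 2@1, Job 3@1) gives peak 8: d1:8  d2:8  d3:8  d4:4  d5:0  d6:0  d7:0.
Shift Job 2→5.
Schedule Job 1@1, Job 2@5, Job 3@1: d1:4  d2:4  d3:4  d4:4  d5:4  d6:4  d7:4 — peak 4.
Total landscaper-days = 28 over 7 days ⇒ peak ≥ ⌈28/7⌉ = 4, so 4 is optimal.

4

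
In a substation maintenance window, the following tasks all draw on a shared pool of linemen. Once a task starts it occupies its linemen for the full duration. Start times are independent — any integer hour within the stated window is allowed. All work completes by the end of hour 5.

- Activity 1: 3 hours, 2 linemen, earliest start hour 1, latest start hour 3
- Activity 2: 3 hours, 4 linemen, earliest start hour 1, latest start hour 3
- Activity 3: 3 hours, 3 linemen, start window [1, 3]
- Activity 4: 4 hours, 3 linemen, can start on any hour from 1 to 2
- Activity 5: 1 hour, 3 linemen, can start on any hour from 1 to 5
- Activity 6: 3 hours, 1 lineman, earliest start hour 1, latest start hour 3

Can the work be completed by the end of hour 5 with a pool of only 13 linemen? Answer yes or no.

yes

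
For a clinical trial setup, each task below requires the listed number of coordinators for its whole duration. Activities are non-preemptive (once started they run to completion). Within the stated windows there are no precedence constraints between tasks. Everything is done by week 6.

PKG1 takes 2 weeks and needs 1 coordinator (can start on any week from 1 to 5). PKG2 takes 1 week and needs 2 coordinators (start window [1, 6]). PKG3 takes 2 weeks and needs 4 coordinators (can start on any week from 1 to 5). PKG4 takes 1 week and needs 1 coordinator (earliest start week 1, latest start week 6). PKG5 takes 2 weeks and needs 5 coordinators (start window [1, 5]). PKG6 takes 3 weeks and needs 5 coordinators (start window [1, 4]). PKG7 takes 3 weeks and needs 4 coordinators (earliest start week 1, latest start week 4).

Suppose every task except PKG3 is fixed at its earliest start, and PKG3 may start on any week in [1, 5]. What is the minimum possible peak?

18

PKG3@1: w1:22  w2:19  w3:9  w4:0  w5:0  w6:0 → peak 22
PKG3@2: w1:18  w2:19  w3:13  w4:0  w5:0  w6:0 → peak 19
PKG3@3: w1:18  w2:15  w3:13  w4:4  w5:0  w6:0 → peak 18
PKG3@4: w1:18  w2:15  w3:9  w4:4  w5:4  w6:0 → peak 18
PKG3@5: w1:18  w2:15  w3:9  w4:0  w5:4  w6:4 → peak 18
Best is PKG3@3, peak 18.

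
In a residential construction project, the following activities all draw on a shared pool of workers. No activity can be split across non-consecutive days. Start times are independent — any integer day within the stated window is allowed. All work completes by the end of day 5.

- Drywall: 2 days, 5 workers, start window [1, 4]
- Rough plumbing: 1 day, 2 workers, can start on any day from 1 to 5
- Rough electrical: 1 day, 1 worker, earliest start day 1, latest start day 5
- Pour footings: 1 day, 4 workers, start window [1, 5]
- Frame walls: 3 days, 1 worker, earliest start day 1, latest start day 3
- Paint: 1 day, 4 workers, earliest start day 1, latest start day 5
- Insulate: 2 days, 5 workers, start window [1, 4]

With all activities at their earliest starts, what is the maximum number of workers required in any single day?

Early-start schedule: Drywall@1, Rough plumbing@1, Rough electrical@1, Pour footings@1, Frame walls@1, Paint@1, Insulate@1.
Load per day: day 1: 22, day 2: 11, day 3: 1, day 4: 0, day 5: 0.
Peak is 22.

22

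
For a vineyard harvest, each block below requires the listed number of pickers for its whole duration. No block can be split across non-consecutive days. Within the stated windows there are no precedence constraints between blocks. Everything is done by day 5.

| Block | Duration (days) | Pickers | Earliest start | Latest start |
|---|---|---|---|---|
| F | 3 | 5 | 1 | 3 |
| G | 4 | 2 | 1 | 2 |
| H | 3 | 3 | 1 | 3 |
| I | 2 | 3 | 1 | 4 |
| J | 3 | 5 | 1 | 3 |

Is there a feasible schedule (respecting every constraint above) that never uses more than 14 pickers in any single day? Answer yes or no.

no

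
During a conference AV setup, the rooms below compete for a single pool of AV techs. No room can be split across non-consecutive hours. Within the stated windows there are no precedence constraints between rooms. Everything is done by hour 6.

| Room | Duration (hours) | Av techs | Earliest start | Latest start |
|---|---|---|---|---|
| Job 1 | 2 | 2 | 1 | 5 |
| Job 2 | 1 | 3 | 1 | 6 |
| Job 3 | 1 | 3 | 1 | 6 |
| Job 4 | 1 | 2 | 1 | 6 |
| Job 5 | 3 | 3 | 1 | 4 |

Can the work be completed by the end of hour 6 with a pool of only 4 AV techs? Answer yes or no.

no

The minimum achievable peak is 5; 4 < 5, so no feasible schedule stays within the cap.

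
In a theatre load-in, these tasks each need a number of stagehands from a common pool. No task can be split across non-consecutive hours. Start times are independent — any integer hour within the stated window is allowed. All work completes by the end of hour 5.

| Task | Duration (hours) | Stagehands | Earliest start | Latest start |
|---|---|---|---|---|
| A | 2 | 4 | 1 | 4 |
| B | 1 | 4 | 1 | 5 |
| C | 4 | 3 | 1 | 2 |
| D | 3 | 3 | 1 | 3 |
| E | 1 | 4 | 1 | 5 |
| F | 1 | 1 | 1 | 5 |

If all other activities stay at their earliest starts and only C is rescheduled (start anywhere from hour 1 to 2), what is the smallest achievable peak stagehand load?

C@1: h1:19  h2:10  h3:6  h4:3  h5:0 → peak 19
C@2: h1:16  h2:10  h3:6  h4:3  h5:3 → peak 16
Best is C@2, peak 16.

16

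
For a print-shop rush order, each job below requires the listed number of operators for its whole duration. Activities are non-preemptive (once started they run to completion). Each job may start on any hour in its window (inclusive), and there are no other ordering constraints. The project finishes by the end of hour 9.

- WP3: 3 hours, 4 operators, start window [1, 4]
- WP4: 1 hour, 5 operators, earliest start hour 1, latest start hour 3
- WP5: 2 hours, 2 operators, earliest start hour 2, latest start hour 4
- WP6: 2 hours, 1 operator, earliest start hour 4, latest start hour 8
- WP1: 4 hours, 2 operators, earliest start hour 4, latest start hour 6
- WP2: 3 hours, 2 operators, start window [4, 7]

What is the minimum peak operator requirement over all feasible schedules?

6

Early-start (WP3@1, WP4@1, WP5@2, WP6@4, WP1@4, WP2@4) gives peak 9: h1:9  h2:6  h3:6  h4:5  h5:5  h6:4  h7:2  h8:0  h9:0.
Shift WP3→2, WP1→5, WP2→5.
Schedule WP3@2, WP4@1, WP5@2, WP6@4, WP1@5, WP2@5: h1:5  h2:6  h3:6  h4:5  h5:5  h6:4  h7:4  h8:2  h9:0 — peak 6.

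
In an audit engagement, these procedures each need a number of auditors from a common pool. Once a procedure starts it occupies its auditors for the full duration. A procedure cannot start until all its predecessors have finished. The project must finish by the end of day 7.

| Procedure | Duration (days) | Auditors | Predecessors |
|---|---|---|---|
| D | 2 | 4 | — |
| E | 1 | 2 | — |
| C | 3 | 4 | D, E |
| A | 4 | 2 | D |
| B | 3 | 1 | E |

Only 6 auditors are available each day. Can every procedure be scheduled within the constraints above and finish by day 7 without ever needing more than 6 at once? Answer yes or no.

Schedule D@1, E@1, C@5, A@3, B@2: d1:6  d2:5  d3:3  d4:3  d5:6  d6:6  d7:4 — peak 6 ≤ 6.

yes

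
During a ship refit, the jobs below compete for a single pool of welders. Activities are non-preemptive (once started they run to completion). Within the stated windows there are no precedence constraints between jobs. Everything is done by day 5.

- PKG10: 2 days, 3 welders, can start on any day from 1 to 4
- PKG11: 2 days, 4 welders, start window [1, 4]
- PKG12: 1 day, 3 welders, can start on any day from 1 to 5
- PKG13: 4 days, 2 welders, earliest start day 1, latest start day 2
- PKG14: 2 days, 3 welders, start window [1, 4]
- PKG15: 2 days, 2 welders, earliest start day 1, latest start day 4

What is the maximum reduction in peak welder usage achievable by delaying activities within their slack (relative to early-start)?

Early-start peak: d1:17  d2:14  d3:2  d4:2  d5:0 ⇒ 17.
Leveled (PKG10@1, PKG11@3, PKG12@5, PKG13@1, PKG14@1, PKG15@3): d1:8  d2:8  d3:8  d4:8  d5:3 ⇒ 8.
Reduction 17 − 8 = 9.

9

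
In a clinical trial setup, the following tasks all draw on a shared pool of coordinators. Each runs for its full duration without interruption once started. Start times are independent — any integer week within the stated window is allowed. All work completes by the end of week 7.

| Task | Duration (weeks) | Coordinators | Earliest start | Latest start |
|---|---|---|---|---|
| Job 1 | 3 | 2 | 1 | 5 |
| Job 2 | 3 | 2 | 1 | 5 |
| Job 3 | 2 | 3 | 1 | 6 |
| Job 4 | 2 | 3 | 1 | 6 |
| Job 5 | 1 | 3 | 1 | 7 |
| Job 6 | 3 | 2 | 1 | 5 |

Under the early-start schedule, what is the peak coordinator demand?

Early-start schedule: Job 1@1, Job 2@1, Job 3@1, Job 4@1, Job 5@1, Job 6@1.
Load per week: week 1: 15, week 2: 12, week 3: 6, week 4: 0, week 5: 0, week 6: 0, week 7: 0.
Peak is 15.

15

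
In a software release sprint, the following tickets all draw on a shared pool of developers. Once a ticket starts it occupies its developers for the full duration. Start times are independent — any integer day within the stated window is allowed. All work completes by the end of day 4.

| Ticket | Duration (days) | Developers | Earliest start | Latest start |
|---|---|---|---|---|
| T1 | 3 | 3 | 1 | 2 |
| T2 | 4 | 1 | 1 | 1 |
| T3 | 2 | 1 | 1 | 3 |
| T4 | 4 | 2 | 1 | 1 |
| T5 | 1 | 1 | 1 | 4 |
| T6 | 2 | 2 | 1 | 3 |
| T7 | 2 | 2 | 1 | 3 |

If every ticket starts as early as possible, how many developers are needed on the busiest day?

12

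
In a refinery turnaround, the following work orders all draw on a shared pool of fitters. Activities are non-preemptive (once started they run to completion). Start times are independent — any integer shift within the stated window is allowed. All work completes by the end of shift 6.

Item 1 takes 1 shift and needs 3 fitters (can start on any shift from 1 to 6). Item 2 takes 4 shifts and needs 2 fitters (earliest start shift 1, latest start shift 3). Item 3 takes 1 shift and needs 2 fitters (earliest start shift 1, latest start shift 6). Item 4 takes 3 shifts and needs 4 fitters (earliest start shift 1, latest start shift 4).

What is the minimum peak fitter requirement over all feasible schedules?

6

Early-start (Item 1@1, Item 2@1, Item 3@1, Item 4@1) gives peak 11: s1:11  s2:6  s3:6  s4:2  s5:0  s6:0.
Shift Item 3→2, Item 4→3.
Schedule Item 1@1, Item 2@1, Item 3@2, Item 4@3: s1:5  s2:4  s3:6  s4:6  s5:4  s6:0 — peak 6.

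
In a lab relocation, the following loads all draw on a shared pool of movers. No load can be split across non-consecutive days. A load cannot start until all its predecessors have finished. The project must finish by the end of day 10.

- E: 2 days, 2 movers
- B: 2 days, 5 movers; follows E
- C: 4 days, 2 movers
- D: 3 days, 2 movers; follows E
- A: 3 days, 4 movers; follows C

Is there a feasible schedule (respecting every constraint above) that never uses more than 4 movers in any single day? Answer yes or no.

no

The minimum achievable peak is 5; 4 < 5, so no feasible schedule stays within the cap.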